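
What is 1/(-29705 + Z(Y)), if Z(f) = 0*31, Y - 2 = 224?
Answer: -1/29705 ≈ -3.3664e-5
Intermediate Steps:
Y = 226 (Y = 2 + 224 = 226)
Z(f) = 0
1/(-29705 + Z(Y)) = 1/(-29705 + 0) = 1/(-29705) = -1/29705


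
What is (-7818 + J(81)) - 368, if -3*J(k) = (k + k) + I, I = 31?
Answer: -24751/3 ≈ -8250.3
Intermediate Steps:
J(k) = -31/3 - 2*k/3 (J(k) = -((k + k) + 31)/3 = -(2*k + 31)/3 = -(31 + 2*k)/3 = -31/3 - 2*k/3)
(-7818 + J(81)) - 368 = (-7818 + (-31/3 - 2/3*81)) - 368 = (-7818 + (-31/3 - 54)) - 368 = (-7818 - 193/3) - 368 = -23647/3 - 368 = -24751/3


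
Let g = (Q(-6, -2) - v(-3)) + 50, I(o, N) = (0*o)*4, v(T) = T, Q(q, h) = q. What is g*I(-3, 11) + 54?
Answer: 54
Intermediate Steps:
I(o, N) = 0 (I(o, N) = 0*4 = 0)
g = 47 (g = (-6 - 1*(-3)) + 50 = (-6 + 3) + 50 = -3 + 50 = 47)
g*I(-3, 11) + 54 = 47*0 + 54 = 0 + 54 = 54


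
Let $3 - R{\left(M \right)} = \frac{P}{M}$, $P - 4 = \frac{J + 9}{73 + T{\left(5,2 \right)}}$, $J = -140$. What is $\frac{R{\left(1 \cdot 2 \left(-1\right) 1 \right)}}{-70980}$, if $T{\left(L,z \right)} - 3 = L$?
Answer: $- \frac{97}{1642680} \approx -5.905 \cdot 10^{-5}$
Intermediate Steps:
$T{\left(L,z \right)} = 3 + L$
$P = \frac{193}{81}$ ($P = 4 + \frac{-140 + 9}{73 + \left(3 + 5\right)} = 4 - \frac{131}{73 + 8} = 4 - \frac{131}{81} = \frac{193}{81} \approx 2.3827$)
$R{\left(M \right)} = 3 - \frac{193}{81 M}$
$\frac{R{\left(1 \cdot 2 \left(-1\right) 1 \right)}}{-70980} = \frac{3 - \frac{193}{81 \cdot 1 \cdot 2 \left(-1\right) 1}}{-70980} = \left(3 - \frac{193}{81 \cdot 2 \left(-1\right) 1}\right) \left(- \frac{1}{70980}\right) = \left(3 - \frac{193}{81 \left(\left(-2\right) 1\right)}\right) \left(- \frac{1}{70980}\right) = \left(3 - \frac{193}{81 \left(-2\right)}\right) \left(- \frac{1}{70980}\right) = \left(3 - - \frac{193}{162}\right) \left(- \frac{1}{70980}\right) = \left(3 + \frac{193}{162}\right) \left(- \frac{1}{70980}\right) = \frac{679}{162} \left(- \frac{1}{70980}\right) = - \frac{97}{1642680}$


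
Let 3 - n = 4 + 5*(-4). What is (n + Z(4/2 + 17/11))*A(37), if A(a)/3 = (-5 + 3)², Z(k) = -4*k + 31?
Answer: 4728/11 ≈ 429.82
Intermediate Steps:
n = 19 (n = 3 - (4 + 5*(-4)) = 3 - (4 - 20) = 3 - 1*(-16) = 3 + 16 = 19)
Z(k) = 31 - 4*k
A(a) = 12 (A(a) = 3*(-5 + 3)² = 3*(-2)² = 3*4 = 12)
(n + Z(4/2 + 17/11))*A(37) = (19 + (31 - 4*(4/2 + 17/11)))*12 = (19 + (31 - 4*(4*(½) + 17*(1/11))))*12 = (19 + (31 - 4*(2 + 17/11)))*12 = (19 + (31 - 4*39/11))*12 = (19 + (31 - 156/11))*12 = (19 + 185/11)*12 = (394/11)*12 = 4728/11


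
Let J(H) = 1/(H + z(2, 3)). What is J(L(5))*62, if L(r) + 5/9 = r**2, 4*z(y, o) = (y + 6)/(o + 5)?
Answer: 2232/889 ≈ 2.5107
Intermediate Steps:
z(y, o) = (6 + y)/(4*(5 + o)) (z(y, o) = ((y + 6)/(o + 5))/4 = ((6 + y)/(5 + o))/4 = (6 + y)/(4*(5 + o)))
L(r) = -5/9 + r**2
J(H) = 1/(1/4 + H) (J(H) = 1/(H + (6 + 2)/(4*(5 + 3))) = 1/(H + (1/4)*8/8) = 1/(H + (1/4)*(1/8)*8) = 1/(H + 1/4) = 1/(1/4 + H))
J(L(5))*62 = (4/(1 + 4*(-5/9 + 5**2)))*62 = (4/(1 + 4*(-5/9 + 25)))*62 = (4/(1 + 4*(220/9)))*62 = (4/(1 + 880/9))*62 = (4/(889/9))*62 = (4*(9/889))*62 = (36/889)*62 = 2232/889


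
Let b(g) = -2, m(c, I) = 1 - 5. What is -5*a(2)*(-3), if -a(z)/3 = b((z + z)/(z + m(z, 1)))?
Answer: 90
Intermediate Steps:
m(c, I) = -4
a(z) = 6 (a(z) = -3*(-2) = 6)
-5*a(2)*(-3) = -5*6*(-3) = -30*(-3) = 90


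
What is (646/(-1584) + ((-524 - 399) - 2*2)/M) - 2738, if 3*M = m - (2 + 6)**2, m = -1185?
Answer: -2706652379/989208 ≈ -2736.2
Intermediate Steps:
M = -1249/3 (M = (-1185 - (2 + 6)**2)/3 = (-1185 - 1*8**2)/3 = (-1185 - 1*64)/3 = (-1185 - 64)/3 = (1/3)*(-1249) = -1249/3 ≈ -416.33)
(646/(-1584) + ((-524 - 399) - 2*2)/M) - 2738 = (646/(-1584) + ((-524 - 399) - 2*2)/(-1249/3)) - 2738 = (646*(-1/1584) + (-923 - 4)*(-3/1249)) - 2738 = (-323/792 - 927*(-3/1249)) - 2738 = (-323/792 + 2781/1249) - 2738 = 1799125/989208 - 2738 = -2706652379/989208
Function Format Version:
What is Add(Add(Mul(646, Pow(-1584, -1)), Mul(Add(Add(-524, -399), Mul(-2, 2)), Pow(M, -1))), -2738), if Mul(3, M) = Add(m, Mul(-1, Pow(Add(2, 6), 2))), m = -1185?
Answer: Rational(-2706652379, 989208) ≈ -2736.2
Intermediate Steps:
M = Rational(-1249, 3) (M = Mul(Rational(1, 3), Add(-1185, Mul(-1, Pow(Add(2, 6), 2)))) = Mul(Rational(1, 3), Add(-1185, Mul(-1, Pow(8, 2)))) = Mul(Rational(1, 3), Add(-1185, Mul(-1, 64))) = Mul(Rational(1, 3), Add(-1185, -64)) = Mul(Rational(1, 3), -1249) = Rational(-1249, 3) ≈ -416.33)
Add(Add(Mul(646, Pow(-1584, -1)), Mul(Add(Add(-524, -399), Mul(-2, 2)), Pow(M, -1))), -2738) = Add(Add(Mul(646, Pow(-1584, -1)), Mul(Add(Add(-524, -399), Mul(-2, 2)), Pow(Rational(-1249, 3), -1))), -2738) = Add(Add(Mul(646, Rational(-1, 1584)), Mul(Add(-923, -4), Rational(-3, 1249))), -2738) = Add(Add(Rational(-323, 792), Mul(-927, Rational(-3, 1249))), -2738) = Add(Add(Rational(-323, 792), Rational(2781, 1249)), -2738) = Add(Rational(1799125, 989208), -2738) = Rational(-2706652379, 989208)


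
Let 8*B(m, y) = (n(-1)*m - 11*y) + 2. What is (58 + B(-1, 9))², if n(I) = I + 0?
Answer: 2116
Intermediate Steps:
n(I) = I
B(m, y) = ¼ - 11*y/8 - m/8 (B(m, y) = ((-m - 11*y) + 2)/8 = (2 - m - 11*y)/8 = ¼ - 11*y/8 - m/8)
(58 + B(-1, 9))² = (58 + (¼ - 11/8*9 - ⅛*(-1)))² = (58 + (¼ - 99/8 + ⅛))² = (58 - 12)² = 46² = 2116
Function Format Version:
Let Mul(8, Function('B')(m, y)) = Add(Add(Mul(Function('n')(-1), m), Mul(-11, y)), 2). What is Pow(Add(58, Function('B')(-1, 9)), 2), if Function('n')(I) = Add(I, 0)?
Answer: 2116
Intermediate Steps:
Function('n')(I) = I
Function('B')(m, y) = Add(Rational(1, 4), Mul(Rational(-11, 8), y), Mul(Rational(-1, 8), m)) (Function('B')(m, y) = Mul(Rational(1, 8), Add(Add(Mul(-1, m), Mul(-11, y)), 2)) = Mul(Rational(1, 8), Add(2, Mul(-1, m), Mul(-11, y))) = Add(Rational(1, 4), Mul(Rational(-11, 8), y), Mul(Rational(-1, 8), m)))
Pow(Add(58, Function('B')(-1, 9)), 2) = Pow(Add(58, Add(Rational(1, 4), Mul(Rational(-11, 8), 9), Mul(Rational(-1, 8), -1))), 2) = Pow(Add(58, Add(Rational(1, 4), Rational(-99, 8), Rational(1, 8))), 2) = Pow(Add(58, -12), 2) = Pow(46, 2) = 2116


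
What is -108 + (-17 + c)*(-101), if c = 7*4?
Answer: -1219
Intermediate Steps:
c = 28
-108 + (-17 + c)*(-101) = -108 + (-17 + 28)*(-101) = -108 + 11*(-101) = -108 - 1111 = -1219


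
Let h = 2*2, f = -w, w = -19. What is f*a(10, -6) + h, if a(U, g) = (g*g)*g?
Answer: -4100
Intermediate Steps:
a(U, g) = g³ (a(U, g) = g²*g = g³)
f = 19 (f = -1*(-19) = 19)
h = 4
f*a(10, -6) + h = 19*(-6)³ + 4 = 19*(-216) + 4 = -4104 + 4 = -4100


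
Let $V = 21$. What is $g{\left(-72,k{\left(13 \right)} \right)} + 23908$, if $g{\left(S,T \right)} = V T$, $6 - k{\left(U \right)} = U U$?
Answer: $20485$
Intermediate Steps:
$k{\left(U \right)} = 6 - U^{2}$ ($k{\left(U \right)} = 6 - U U = 6 - U^{2}$)
$g{\left(S,T \right)} = 21 T$
$g{\left(-72,k{\left(13 \right)} \right)} + 23908 = 21 \left(6 - 13^{2}\right) + 23908 = 21 \left(6 - 169\right) + 23908 = 21 \left(-163\right) + 23908 = -3423 + 23908 = 20485$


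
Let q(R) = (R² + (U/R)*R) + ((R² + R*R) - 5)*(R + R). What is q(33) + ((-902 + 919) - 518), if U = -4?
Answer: 144002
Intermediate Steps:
q(R) = -4 + R² + 2*R*(-5 + 2*R²) (q(R) = (R² + (-4/R)*R) + ((R² + R*R) - 5)*(R + R) = (R² - 4) + ((R² + R²) - 5)*(2*R) = (-4 + R²) + (2*R² - 5)*(2*R) = (-4 + R²) + (-5 + 2*R²)*(2*R) = (-4 + R²) + 2*R*(-5 + 2*R²) = -4 + R² + 2*R*(-5 + 2*R²))
q(33) + ((-902 + 919) - 518) = (-4 + 33² - 10*33 + 4*33³) + ((-902 + 919) - 518) = (-4 + 1089 - 330 + 4*35937) + (17 - 518) = (-4 + 1089 - 330 + 143748) - 501 = 144503 - 501 = 144002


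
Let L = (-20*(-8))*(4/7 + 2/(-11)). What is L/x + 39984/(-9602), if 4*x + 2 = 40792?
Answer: -6269929416/1507912483 ≈ -4.1580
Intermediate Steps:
x = 20395/2 (x = -½ + (¼)*40792 = -½ + 10198 = 20395/2 ≈ 10198.)
L = 4800/77 (L = 160*(4*(⅐) + 2*(-1/11)) = 160*(4/7 - 2/11) = 160*(30/77) = 4800/77 ≈ 62.338)
L/x + 39984/(-9602) = 4800/(77*(20395/2)) + 39984/(-9602) = (4800/77)*(2/20395) + 39984*(-1/9602) = 1920/314083 - 19992/4801 = -6269929416/1507912483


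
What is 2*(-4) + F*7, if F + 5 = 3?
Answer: -22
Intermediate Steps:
F = -2 (F = -5 + 3 = -2)
2*(-4) + F*7 = 2*(-4) - 2*7 = -8 - 14 = -22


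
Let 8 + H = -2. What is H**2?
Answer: 100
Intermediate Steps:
H = -10 (H = -8 - 2 = -10)
H**2 = (-10)**2 = 100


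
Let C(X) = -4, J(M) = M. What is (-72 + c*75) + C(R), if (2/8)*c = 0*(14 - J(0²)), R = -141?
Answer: -76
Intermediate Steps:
c = 0 (c = 4*(0*(14 - 1*0²)) = 4*(0*(14 - 1*0)) = 4*(0*(14 + 0)) = 4*(0*14) = 4*0 = 0)
(-72 + c*75) + C(R) = (-72 + 0*75) - 4 = (-72 + 0) - 4 = -72 - 4 = -76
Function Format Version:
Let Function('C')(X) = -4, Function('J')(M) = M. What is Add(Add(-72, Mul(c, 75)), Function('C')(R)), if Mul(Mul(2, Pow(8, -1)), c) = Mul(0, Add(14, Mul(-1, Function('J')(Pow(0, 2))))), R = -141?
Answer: -76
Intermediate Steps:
c = 0 (c = Mul(4, Mul(0, Add(14, Mul(-1, Pow(0, 2))))) = Mul(4, Mul(0, Add(14, Mul(-1, 0)))) = Mul(4, Mul(0, Add(14, 0))) = Mul(4, Mul(0, 14)) = Mul(4, 0) = 0)
Add(Add(-72, Mul(c, 75)), Function('C')(R)) = Add(Add(-72, Mul(0, 75)), -4) = Add(Add(-72, 0), -4) = Add(-72, -4) = -76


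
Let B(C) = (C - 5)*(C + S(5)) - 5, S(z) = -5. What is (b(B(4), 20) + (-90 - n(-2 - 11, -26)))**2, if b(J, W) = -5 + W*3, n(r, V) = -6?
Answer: 841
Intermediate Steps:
B(C) = -5 + (-5 + C)**2 (B(C) = (C - 5)*(C - 5) - 5 = (-5 + C)*(-5 + C) - 5 = (-5 + C)**2 - 5 = -5 + (-5 + C)**2)
b(J, W) = -5 + 3*W
(b(B(4), 20) + (-90 - n(-2 - 11, -26)))**2 = ((-5 + 3*20) + (-90 - 1*(-6)))**2 = ((-5 + 60) + (-90 + 6))**2 = (55 - 84)**2 = (-29)**2 = 841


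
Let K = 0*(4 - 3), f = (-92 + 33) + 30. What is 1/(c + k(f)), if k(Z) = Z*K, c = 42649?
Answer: 1/42649 ≈ 2.3447e-5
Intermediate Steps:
f = -29 (f = -59 + 30 = -29)
K = 0 (K = 0*1 = 0)
k(Z) = 0 (k(Z) = Z*0 = 0)
1/(c + k(f)) = 1/(42649 + 0) = 1/42649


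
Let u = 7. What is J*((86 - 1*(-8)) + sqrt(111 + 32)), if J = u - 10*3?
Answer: -2162 - 23*sqrt(143) ≈ -2437.0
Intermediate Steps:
J = -23 (J = 7 - 10*3 = 7 - 30 = -23)
J*((86 - 1*(-8)) + sqrt(111 + 32)) = -23*((86 - 1*(-8)) + sqrt(111 + 32)) = -23*((86 + 8) + sqrt(143)) = -23*(94 + sqrt(143)) = -2162 - 23*sqrt(143)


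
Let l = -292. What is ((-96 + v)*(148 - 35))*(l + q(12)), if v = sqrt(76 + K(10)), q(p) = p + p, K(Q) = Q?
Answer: 2907264 - 30284*sqrt(86) ≈ 2.6264e+6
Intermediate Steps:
q(p) = 2*p
v = sqrt(86) (v = sqrt(76 + 10) = sqrt(86) ≈ 9.2736)
((-96 + v)*(148 - 35))*(l + q(12)) = ((-96 + sqrt(86))*(148 - 35))*(-292 + 2*12) = ((-96 + sqrt(86))*113)*(-292 + 24) = (-10848 + 113*sqrt(86))*(-268) = 2907264 - 30284*sqrt(86)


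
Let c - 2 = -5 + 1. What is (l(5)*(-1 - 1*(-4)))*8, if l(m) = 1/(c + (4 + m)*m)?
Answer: 24/43 ≈ 0.55814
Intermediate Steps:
c = -2 (c = 2 + (-5 + 1) = 2 - 4 = -2)
l(m) = 1/(-2 + m*(4 + m)) (l(m) = 1/(-2 + (4 + m)*m) = 1/(-2 + m*(4 + m)))
(l(5)*(-1 - 1*(-4)))*8 = ((-1 - 1*(-4))/(-2 + 5² + 4*5))*8 = ((-1 + 4)/(-2 + 25 + 20))*8 = (3/43)*8 = 24/43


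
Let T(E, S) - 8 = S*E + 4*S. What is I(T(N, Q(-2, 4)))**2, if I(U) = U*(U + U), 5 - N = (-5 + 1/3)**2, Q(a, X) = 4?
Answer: 90653983744/6561 ≈ 1.3817e+7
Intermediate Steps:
N = -151/9 (N = 5 - (-5 + 1/3)**2 = 5 - (-14/3)**2 = 5 - 1*196/9 = 5 - 196/9 = -151/9 ≈ -16.778)
T(E, S) = 8 + 4*S + E*S (T(E, S) = 8 + (S*E + 4*S) = 8 + (E*S + 4*S) = 8 + (4*S + E*S) = 8 + 4*S + E*S)
I(U) = 2*U**2 (I(U) = U*(2*U) = 2*U**2)
I(T(N, Q(-2, 4)))**2 = (2*(8 + 4*4 - 151/9*4)**2)**2 = (2*(8 + 16 - 604/9)**2)**2 = (2*(-388/9)**2)**2 = (2*(150544/81))**2 = (301088/81)**2 = 90653983744/6561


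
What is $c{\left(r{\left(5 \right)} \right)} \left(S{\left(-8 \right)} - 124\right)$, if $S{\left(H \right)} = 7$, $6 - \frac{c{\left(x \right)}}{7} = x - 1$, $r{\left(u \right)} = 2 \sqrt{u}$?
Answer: $-5733 + 1638 \sqrt{5} \approx -2070.3$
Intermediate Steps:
$c{\left(x \right)} = 49 - 7 x$ ($c{\left(x \right)} = 42 - 7 \left(x - 1\right) = 42 - 7 \left(-1 + x\right) = 42 - \left(-7 + 7 x\right) = 49 - 7 x$)
$c{\left(r{\left(5 \right)} \right)} \left(S{\left(-8 \right)} - 124\right) = \left(49 - 7 \cdot 2 \sqrt{5}\right) \left(7 - 124\right) = \left(49 - 14 \sqrt{5}\right) \left(-117\right) = -5733 + 1638 \sqrt{5}$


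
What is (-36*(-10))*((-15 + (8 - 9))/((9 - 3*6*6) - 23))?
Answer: 2880/61 ≈ 47.213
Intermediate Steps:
(-36*(-10))*((-15 + (8 - 9))/((9 - 3*6*6) - 23)) = 360*((-15 - 1)/((9 - 18*6) - 23)) = 360*(-16/((9 - 108) - 23)) = 360*(-16/(-99 - 23)) = 360*(-16/(-122)) = 360*(-16*(-1/122)) = 360*(8/61) = 2880/61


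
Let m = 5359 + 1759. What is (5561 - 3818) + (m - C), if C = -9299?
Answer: 18160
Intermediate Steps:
m = 7118
(5561 - 3818) + (m - C) = (5561 - 3818) + (7118 - 1*(-9299)) = 1743 + (7118 + 9299) = 1743 + 16417 = 18160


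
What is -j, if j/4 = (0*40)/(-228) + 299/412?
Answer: -299/103 ≈ -2.9029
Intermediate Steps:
j = 299/103 (j = 4*((0*40)/(-228) + 299/412) = 4*(0*(-1/228) + 299*(1/412)) = 4*(0 + 299/412) = 4*(299/412) = 299/103 ≈ 2.9029)
-j = -1*299/103 = -299/103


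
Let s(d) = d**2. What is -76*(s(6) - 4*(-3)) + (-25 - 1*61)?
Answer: -3734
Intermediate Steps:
-76*(s(6) - 4*(-3)) + (-25 - 1*61) = -76*(6**2 - 4*(-3)) + (-25 - 1*61) = -76*(36 + 12) + (-25 - 61) = -76*48 - 86 = -3648 - 86 = -3734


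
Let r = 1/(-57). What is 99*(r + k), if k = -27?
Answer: -50820/19 ≈ -2674.7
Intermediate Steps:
r = -1/57 ≈ -0.017544
99*(r + k) = 99*(-1/57 - 27) = 99*(-1540/57) = -50820/19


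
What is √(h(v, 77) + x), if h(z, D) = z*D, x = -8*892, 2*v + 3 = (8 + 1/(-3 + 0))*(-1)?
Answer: 4*I*√4245/3 ≈ 86.872*I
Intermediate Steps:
v = -16/3 (v = -3/2 + ((8 + 1/(-3 + 0))*(-1))/2 = -3/2 + ((8 + 1/(-3))*(-1))/2 = -3/2 + ((8 - ⅓)*(-1))/2 = -3/2 + ((23/3)*(-1))/2 = -3/2 + (½)*(-23/3) = -3/2 - 23/6 = -16/3 ≈ -5.3333)
x = -7136
h(z, D) = D*z
√(h(v, 77) + x) = √(77*(-16/3) - 7136) = √(-1232/3 - 7136) = √(-22640/3) = 4*I*√4245/3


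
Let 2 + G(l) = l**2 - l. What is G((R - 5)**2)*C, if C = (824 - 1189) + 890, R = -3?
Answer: 2115750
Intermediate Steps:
G(l) = -2 + l**2 - l (G(l) = -2 + (l**2 - l) = -2 + l**2 - l)
C = 525 (C = -365 + 890 = 525)
G((R - 5)**2)*C = (-2 + ((-3 - 5)**2)**2 - (-3 - 5)**2)*525 = (-2 + ((-8)**2)**2 - 1*(-8)**2)*525 = (-2 + 64**2 - 1*64)*525 = (-2 + 4096 - 64)*525 = 4030*525 = 2115750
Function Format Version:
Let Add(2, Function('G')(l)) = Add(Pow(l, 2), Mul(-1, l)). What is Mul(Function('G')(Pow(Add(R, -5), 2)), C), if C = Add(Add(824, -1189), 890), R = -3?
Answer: 2115750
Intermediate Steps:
Function('G')(l) = Add(-2, Pow(l, 2), Mul(-1, l)) (Function('G')(l) = Add(-2, Add(Pow(l, 2), Mul(-1, l))) = Add(-2, Pow(l, 2), Mul(-1, l)))
C = 525 (C = Add(-365, 890) = 525)
Mul(Function('G')(Pow(Add(R, -5), 2)), C) = Mul(Add(-2, Pow(Pow(Add(-3, -5), 2), 2), Mul(-1, Pow(Add(-3, -5), 2))), 525) = Mul(Add(-2, Pow(Pow(-8, 2), 2), Mul(-1, Pow(-8, 2))), 525) = Mul(Add(-2, Pow(64, 2), Mul(-1, 64)), 525) = Mul(Add(-2, 4096, -64), 525) = Mul(4030, 525) = 2115750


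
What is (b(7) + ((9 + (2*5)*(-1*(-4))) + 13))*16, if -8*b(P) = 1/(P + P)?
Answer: 6943/7 ≈ 991.86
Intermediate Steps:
b(P) = -1/(16*P) (b(P) = -1/(8*(P + P)) = -1/(2*P)/8 = -1/(16*P))
(b(7) + ((9 + (2*5)*(-1*(-4))) + 13))*16 = (-1/16/7 + ((9 + (2*5)*(-1*(-4))) + 13))*16 = (-1/16*⅐ + ((9 + 10*4) + 13))*16 = (-1/112 + ((9 + 40) + 13))*16 = (-1/112 + (49 + 13))*16 = (-1/112 + 62)*16 = (6943/112)*16 = 6943/7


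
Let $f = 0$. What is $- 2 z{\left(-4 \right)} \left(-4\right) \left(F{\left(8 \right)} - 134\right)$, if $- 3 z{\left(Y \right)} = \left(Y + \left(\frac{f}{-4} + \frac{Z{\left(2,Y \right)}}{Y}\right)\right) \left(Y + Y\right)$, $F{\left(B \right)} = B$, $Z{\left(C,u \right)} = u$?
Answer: $8064$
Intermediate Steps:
$z{\left(Y \right)} = - \frac{2 Y \left(1 + Y\right)}{3}$ ($z{\left(Y \right)} = - \frac{\left(Y + \left(\frac{0}{-4} + \frac{Y}{Y}\right)\right) \left(Y + Y\right)}{3} = - \frac{\left(Y + \left(0 \left(- \frac{1}{4}\right) + 1\right)\right) 2 Y}{3} = - \frac{\left(Y + \left(0 + 1\right)\right) 2 Y}{3} = - \frac{\left(Y + 1\right) 2 Y}{3} = - \frac{\left(1 + Y\right) 2 Y}{3} = - \frac{2 Y \left(1 + Y\right)}{3}$)
$- 2 z{\left(-4 \right)} \left(-4\right) \left(F{\left(8 \right)} - 134\right) = - 2 \cdot \frac{2}{3} \left(-4\right) \left(-1 - -4\right) \left(-4\right) \left(8 - 134\right) = - 2 \cdot \frac{2}{3} \left(-4\right) \left(-1 + 4\right) \left(-4\right) \left(-126\right) = - 2 \cdot \frac{2}{3} \left(-4\right) 3 \left(-4\right) \left(-126\right) = \left(-2\right) \left(-8\right) \left(-4\right) \left(-126\right) = 16 \left(-4\right) \left(-126\right) = \left(-64\right) \left(-126\right) = 8064$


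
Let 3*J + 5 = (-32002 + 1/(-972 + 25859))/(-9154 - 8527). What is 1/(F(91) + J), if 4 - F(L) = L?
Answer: -1320081141/116250760729 ≈ -0.011355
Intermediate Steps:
F(L) = 4 - L
J = -1403701462/1320081141 (J = -5/3 + ((-32002 + 1/(-972 + 25859))/(-9154 - 8527))/3 = -5/3 + ((-32002 + 1/24887)/(-17681))/3 = -5/3 + ((-32002 + 1/24887)*(-1/17681))/3 = -5/3 + (-796433773/24887*(-1/17681))/3 = -5/3 + (1/3)*(796433773/440027047) = -5/3 + 796433773/1320081141 = -1403701462/1320081141 ≈ -1.0633)
1/(F(91) + J) = 1/((4 - 1*91) - 1403701462/1320081141) = 1/((4 - 91) - 1403701462/1320081141) = 1/(-87 - 1403701462/1320081141) = 1/(-116250760729/1320081141) = -1320081141/116250760729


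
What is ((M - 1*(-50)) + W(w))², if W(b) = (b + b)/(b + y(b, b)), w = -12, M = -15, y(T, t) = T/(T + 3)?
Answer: 22201/16 ≈ 1387.6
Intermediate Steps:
y(T, t) = T/(3 + T)
W(b) = 2*b/(b + b/(3 + b)) (W(b) = (b + b)/(b + b/(3 + b)) = (2*b)/(b + b/(3 + b)) = 2*b/(b + b/(3 + b)))
((M - 1*(-50)) + W(w))² = ((-15 - 1*(-50)) + 2*(3 - 12)/(4 - 12))² = ((-15 + 50) + 2*(-9)/(-8))² = (35 + 2*(-⅛)*(-9))² = (35 + 9/4)² = (149/4)² = 22201/16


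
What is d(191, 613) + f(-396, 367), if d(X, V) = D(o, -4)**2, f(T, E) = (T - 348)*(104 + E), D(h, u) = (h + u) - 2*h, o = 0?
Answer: -350408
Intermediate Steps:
D(h, u) = u - h
f(T, E) = (-348 + T)*(104 + E)
d(X, V) = 16 (d(X, V) = (-4 - 1*0)**2 = (-4 + 0)**2 = (-4)**2 = 16)
d(191, 613) + f(-396, 367) = 16 + (-36192 - 348*367 + 104*(-396) + 367*(-396)) = 16 + (-36192 - 127716 - 41184 - 145332) = 16 - 350424 = -350408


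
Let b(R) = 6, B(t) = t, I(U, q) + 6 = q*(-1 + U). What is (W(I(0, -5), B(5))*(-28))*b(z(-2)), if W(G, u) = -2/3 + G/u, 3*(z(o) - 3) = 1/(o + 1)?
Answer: 728/5 ≈ 145.60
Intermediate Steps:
I(U, q) = -6 + q*(-1 + U)
z(o) = 3 + 1/(3*(1 + o)) (z(o) = 3 + 1/(3*(o + 1)) = 3 + 1/(3*(1 + o)))
W(G, u) = -2/3 + G/u (W(G, u) = -2*1/3 + G/u = -2/3 + G/u)
(W(I(0, -5), B(5))*(-28))*b(z(-2)) = ((-2/3 + (-6 - 1*(-5) + 0*(-5))/5)*(-28))*6 = ((-2/3 + (-6 + 5 + 0)*(1/5))*(-28))*6 = ((-2/3 - 1*1/5)*(-28))*6 = ((-2/3 - 1/5)*(-28))*6 = -13/15*(-28)*6 = (364/15)*6 = 728/5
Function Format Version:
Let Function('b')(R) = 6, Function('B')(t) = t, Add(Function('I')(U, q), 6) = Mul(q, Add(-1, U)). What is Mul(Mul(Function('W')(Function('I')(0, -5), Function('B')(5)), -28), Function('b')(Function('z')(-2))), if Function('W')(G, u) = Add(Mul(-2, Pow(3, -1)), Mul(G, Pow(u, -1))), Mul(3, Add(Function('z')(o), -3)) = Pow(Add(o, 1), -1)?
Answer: Rational(728, 5) ≈ 145.60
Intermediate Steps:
Function('I')(U, q) = Add(-6, Mul(q, Add(-1, U)))
Function('z')(o) = Add(3, Mul(Rational(1, 3), Pow(Add(1, o), -1))) (Function('z')(o) = Add(3, Mul(Rational(1, 3), Pow(Add(o, 1), -1))) = Add(3, Mul(Rational(1, 3), Pow(Add(1, o), -1))))
Function('W')(G, u) = Add(Rational(-2, 3), Mul(G, Pow(u, -1))) (Function('W')(G, u) = Add(Mul(-2, Rational(1, 3)), Mul(G, Pow(u, -1))) = Add(Rational(-2, 3), Mul(G, Pow(u, -1))))
Mul(Mul(Function('W')(Function('I')(0, -5), Function('B')(5)), -28), Function('b')(Function('z')(-2))) = Mul(Mul(Add(Rational(-2, 3), Mul(Add(-6, Mul(-1, -5), Mul(0, -5)), Pow(5, -1))), -28), 6) = Mul(Mul(Add(Rational(-2, 3), Mul(Add(-6, 5, 0), Rational(1, 5))), -28), 6) = Mul(Mul(Add(Rational(-2, 3), Mul(-1, Rational(1, 5))), -28), 6) = Mul(Mul(Add(Rational(-2, 3), Rational(-1, 5)), -28), 6) = Mul(Mul(Rational(-13, 15), -28), 6) = Mul(Rational(364, 15), 6) = Rational(728, 5)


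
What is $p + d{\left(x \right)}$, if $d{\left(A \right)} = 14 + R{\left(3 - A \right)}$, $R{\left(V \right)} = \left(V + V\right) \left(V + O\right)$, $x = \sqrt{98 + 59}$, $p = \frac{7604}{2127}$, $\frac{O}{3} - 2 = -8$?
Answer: $\frac{513830}{2127} + 24 \sqrt{157} \approx 542.29$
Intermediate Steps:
$O = -18$ ($O = 6 + 3 \left(-8\right) = 6 - 24 = -18$)
$p = \frac{7604}{2127}$ ($p = 7604 \cdot \frac{1}{2127} = \frac{7604}{2127} \approx 3.575$)
$x = \sqrt{157} \approx 12.53$
$R{\left(V \right)} = 2 V \left(-18 + V\right)$ ($R{\left(V \right)} = \left(V + V\right) \left(V - 18\right) = 2 V \left(-18 + V\right)$)
$d{\left(A \right)} = 14 + 2 \left(-15 - A\right) \left(3 - A\right)$ ($d{\left(A \right)} = 14 + 2 \left(3 - A\right) \left(-18 - \left(-3 + A\right)\right) = 14 + 2 \left(3 - A\right) \left(-15 - A\right) = 14 + 2 \left(-15 - A\right) \left(3 - A\right)$)
$p + d{\left(x \right)} = \frac{7604}{2127} + \left(14 + 2 \left(-3 + \sqrt{157}\right) \left(15 + \sqrt{157}\right)\right) = \frac{37382}{2127} + 2 \left(-3 + \sqrt{157}\right) \left(15 + \sqrt{157}\right)$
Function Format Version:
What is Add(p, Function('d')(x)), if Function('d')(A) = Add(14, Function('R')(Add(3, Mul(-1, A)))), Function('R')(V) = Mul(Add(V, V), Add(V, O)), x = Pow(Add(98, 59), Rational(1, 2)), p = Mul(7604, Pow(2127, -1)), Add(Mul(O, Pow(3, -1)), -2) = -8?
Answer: Add(Rational(513830, 2127), Mul(24, Pow(157, Rational(1, 2)))) ≈ 542.29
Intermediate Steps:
O = -18 (O = Add(6, Mul(3, -8)) = Add(6, -24) = -18)
p = Rational(7604, 2127) (p = Mul(7604, Rational(1, 2127)) = Rational(7604, 2127) ≈ 3.5750)
x = Pow(157, Rational(1, 2)) ≈ 12.530
Function('R')(V) = Mul(2, V, Add(-18, V)) (Function('R')(V) = Mul(Add(V, V), Add(V, -18)) = Mul(Mul(2, V), Add(-18, V)) = Mul(2, V, Add(-18, V)))
Function('d')(A) = Add(14, Mul(2, Add(-15, Mul(-1, A)), Add(3, Mul(-1, A)))) (Function('d')(A) = Add(14, Mul(2, Add(3, Mul(-1, A)), Add(-18, Add(3, Mul(-1, A))))) = Add(14, Mul(2, Add(3, Mul(-1, A)), Add(-15, Mul(-1, A)))) = Add(14, Mul(2, Add(-15, Mul(-1, A)), Add(3, Mul(-1, A)))))
Add(p, Function('d')(x)) = Add(Rational(7604, 2127), Add(14, Mul(2, Add(-3, Pow(157, Rational(1, 2))), Add(15, Pow(157, Rational(1, 2)))))) = Add(Rational(37382, 2127), Mul(2, Add(-3, Pow(157, Rational(1, 2))), Add(15, Pow(157, Rational(1, 2)))))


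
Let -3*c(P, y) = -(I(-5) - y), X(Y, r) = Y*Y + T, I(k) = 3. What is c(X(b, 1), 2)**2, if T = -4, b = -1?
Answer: 1/9 ≈ 0.11111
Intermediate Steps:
X(Y, r) = -4 + Y**2 (X(Y, r) = Y*Y - 4 = Y**2 - 4 = -4 + Y**2)
c(P, y) = 1 - y/3 (c(P, y) = -(-1)*(3 - y)/3 = -(-3 + y)/3 = 1 - y/3)
c(X(b, 1), 2)**2 = (1 - 1/3*2)**2 = (1 - 2/3)**2 = (1/3)**2 = 1/9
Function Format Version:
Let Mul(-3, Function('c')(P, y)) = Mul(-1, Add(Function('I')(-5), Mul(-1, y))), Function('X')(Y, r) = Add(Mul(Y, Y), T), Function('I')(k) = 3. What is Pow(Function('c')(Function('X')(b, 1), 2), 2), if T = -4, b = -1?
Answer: Rational(1, 9) ≈ 0.11111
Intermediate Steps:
Function('X')(Y, r) = Add(-4, Pow(Y, 2)) (Function('X')(Y, r) = Add(Mul(Y, Y), -4) = Add(Pow(Y, 2), -4) = Add(-4, Pow(Y, 2)))
Function('c')(P, y) = Add(1, Mul(Rational(-1, 3), y)) (Function('c')(P, y) = Mul(Rational(-1, 3), Mul(-1, Add(3, Mul(-1, y)))) = Mul(Rational(-1, 3), Add(-3, y)) = Add(1, Mul(Rational(-1, 3), y)))
Pow(Function('c')(Function('X')(b, 1), 2), 2) = Pow(Add(1, Mul(Rational(-1, 3), 2)), 2) = Pow(Add(1, Rational(-2, 3)), 2) = Pow(Rational(1, 3), 2) = Rational(1, 9)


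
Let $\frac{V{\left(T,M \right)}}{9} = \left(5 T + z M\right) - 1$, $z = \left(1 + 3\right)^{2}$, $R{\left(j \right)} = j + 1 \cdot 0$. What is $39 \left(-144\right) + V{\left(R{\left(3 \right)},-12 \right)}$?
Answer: $-7218$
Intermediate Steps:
$R{\left(j \right)} = j$ ($R{\left(j \right)} = j + 0 = j$)
$z = 16$ ($z = 4^{2} = 16$)
$V{\left(T,M \right)} = -9 + 45 T + 144 M$ ($V{\left(T,M \right)} = 9 \left(\left(5 T + 16 M\right) - 1\right) = 9 \left(-1 + 5 T + 16 M\right) = -9 + 45 T + 144 M$)
$39 \left(-144\right) + V{\left(R{\left(3 \right)},-12 \right)} = 39 \left(-144\right) + \left(-9 + 45 \cdot 3 + 144 \left(-12\right)\right) = -5616 - 1602 = -7218$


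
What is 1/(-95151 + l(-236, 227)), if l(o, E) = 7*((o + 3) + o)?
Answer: -1/98434 ≈ -1.0159e-5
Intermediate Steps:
l(o, E) = 21 + 14*o (l(o, E) = 7*((3 + o) + o) = 7*(3 + 2*o) = 21 + 14*o)
1/(-95151 + l(-236, 227)) = 1/(-95151 + (21 + 14*(-236))) = 1/(-95151 + (21 - 3304)) = 1/(-95151 - 3283) = 1/(-98434) = -1/98434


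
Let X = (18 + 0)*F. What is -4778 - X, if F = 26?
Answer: -5246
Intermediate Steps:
X = 468 (X = (18 + 0)*26 = 18*26 = 468)
-4778 - X = -4778 - 1*468 = -4778 - 468 = -5246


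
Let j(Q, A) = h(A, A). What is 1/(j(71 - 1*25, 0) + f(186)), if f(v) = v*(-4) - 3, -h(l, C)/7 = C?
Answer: -1/747 ≈ -0.0013387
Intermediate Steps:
h(l, C) = -7*C
j(Q, A) = -7*A
f(v) = -3 - 4*v (f(v) = -4*v - 3 = -3 - 4*v)
1/(j(71 - 1*25, 0) + f(186)) = 1/(-7*0 + (-3 - 4*186)) = 1/(0 + (-3 - 744)) = 1/(0 - 747) = 1/(-747) = -1/747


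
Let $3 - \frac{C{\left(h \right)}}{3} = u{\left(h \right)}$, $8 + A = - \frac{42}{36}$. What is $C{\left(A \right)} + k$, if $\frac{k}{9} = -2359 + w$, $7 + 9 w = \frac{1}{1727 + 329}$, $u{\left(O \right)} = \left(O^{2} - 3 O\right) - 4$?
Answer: $- \frac{132930163}{6168} \approx -21552.0$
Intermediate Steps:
$A = - \frac{55}{6}$ ($A = -8 - \frac{42}{36} = -8 - \frac{7}{6} = - \frac{55}{6} \approx -9.1667$)
$u{\left(O \right)} = -4 + O^{2} - 3 O$
$C{\left(h \right)} = 21 - 3 h^{2} + 9 h$ ($C{\left(h \right)} = 9 - 3 \left(-4 + h^{2} - 3 h\right) = 9 + \left(12 - 3 h^{2} + 9 h\right) = 21 - 3 h^{2} + 9 h$)
$w = - \frac{1599}{2056}$ ($w = - \frac{7}{9} + \frac{1}{9 \left(1727 + 329\right)} = - \frac{7}{9} + \frac{1}{9 \cdot 2056} = - \frac{7}{9} + \frac{1}{9} \cdot \frac{1}{2056} = - \frac{7}{9} + \frac{1}{18504} = - \frac{1599}{2056} \approx -0.77772$)
$k = - \frac{43665327}{2056}$ ($k = 9 \left(-2359 - \frac{1599}{2056}\right) = 9 \left(- \frac{4851703}{2056}\right) = - \frac{43665327}{2056} \approx -21238.0$)
$C{\left(A \right)} + k = \left(21 - 3 \left(- \frac{55}{6}\right)^{2} + 9 \left(- \frac{55}{6}\right)\right) - \frac{43665327}{2056} = \left(21 - \frac{3025}{12} - \frac{165}{2}\right) - \frac{43665327}{2056} = - \frac{3763}{12} - \frac{43665327}{2056} = - \frac{132930163}{6168}$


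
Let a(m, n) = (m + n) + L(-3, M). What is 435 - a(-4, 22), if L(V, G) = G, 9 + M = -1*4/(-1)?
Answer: 422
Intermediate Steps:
M = -5 (M = -9 - 1*4/(-1) = -9 - 4*(-1) = -9 + 4 = -5)
a(m, n) = -5 + m + n (a(m, n) = (m + n) - 5 = -5 + m + n)
435 - a(-4, 22) = 435 - (-5 - 4 + 22) = 435 - 1*13 = 435 - 13 = 422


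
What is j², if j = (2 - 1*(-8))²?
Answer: 10000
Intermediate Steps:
j = 100 (j = (2 + 8)² = 10² = 100)
j² = 100² = 10000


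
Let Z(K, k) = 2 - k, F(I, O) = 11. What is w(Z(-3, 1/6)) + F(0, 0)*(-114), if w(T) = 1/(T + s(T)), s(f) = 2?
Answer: -28836/23 ≈ -1253.7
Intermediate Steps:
w(T) = 1/(2 + T) (w(T) = 1/(T + 2) = 1/(2 + T))
w(Z(-3, 1/6)) + F(0, 0)*(-114) = 1/(2 + (2 - 1/6)) + 11*(-114) = 1/(2 + (2 - 1/6)) - 1254 = 1/(2 + (2 - 1*⅙)) - 1254 = 1/(2 + (2 - ⅙)) - 1254 = 1/(2 + 11/6) - 1254 = 1/(23/6) - 1254 = 6/23 - 1254 = -28836/23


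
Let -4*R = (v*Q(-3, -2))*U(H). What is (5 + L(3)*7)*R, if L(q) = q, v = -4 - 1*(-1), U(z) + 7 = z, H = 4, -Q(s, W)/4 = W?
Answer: -468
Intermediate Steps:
Q(s, W) = -4*W
U(z) = -7 + z
v = -3 (v = -4 + 1 = -3)
R = -18 (R = -(-(-12)*(-2))*(-7 + 4)/4 = -(-3*8)*(-3)/4 = -(-6)*(-3) = -1/4*72 = -18)
(5 + L(3)*7)*R = (5 + 3*7)*(-18) = (5 + 21)*(-18) = 26*(-18) = -468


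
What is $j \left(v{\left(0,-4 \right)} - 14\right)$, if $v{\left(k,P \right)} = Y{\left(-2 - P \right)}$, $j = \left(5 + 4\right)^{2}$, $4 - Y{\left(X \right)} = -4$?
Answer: $-486$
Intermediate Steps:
$Y{\left(X \right)} = 8$ ($Y{\left(X \right)} = 4 - -4 = 4 + 4 = 8$)
$j = 81$ ($j = 9^{2} = 81$)
$v{\left(k,P \right)} = 8$
$j \left(v{\left(0,-4 \right)} - 14\right) = 81 \left(8 - 14\right) = 81 \left(-6\right) = -486$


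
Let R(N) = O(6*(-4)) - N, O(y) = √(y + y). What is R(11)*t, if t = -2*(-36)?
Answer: -792 + 288*I*√3 ≈ -792.0 + 498.83*I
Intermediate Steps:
t = 72
O(y) = √2*√y (O(y) = √(2*y) = √2*√y)
R(N) = -N + 4*I*√3 (R(N) = √2*√(6*(-4)) - N = √2*√(-24) - N = √2*(2*I*√6) - N = 4*I*√3 - N = -N + 4*I*√3)
R(11)*t = (-1*11 + 4*I*√3)*72 = (-11 + 4*I*√3)*72 = -792 + 288*I*√3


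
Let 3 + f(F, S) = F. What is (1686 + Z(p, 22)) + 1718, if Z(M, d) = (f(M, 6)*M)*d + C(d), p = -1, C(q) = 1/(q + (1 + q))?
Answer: 157141/45 ≈ 3492.0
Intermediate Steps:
f(F, S) = -3 + F
C(q) = 1/(1 + 2*q)
Z(M, d) = 1/(1 + 2*d) + M*d*(-3 + M) (Z(M, d) = ((-3 + M)*M)*d + 1/(1 + 2*d) = (M*(-3 + M))*d + 1/(1 + 2*d) = M*d*(-3 + M) + 1/(1 + 2*d) = 1/(1 + 2*d) + M*d*(-3 + M))
(1686 + Z(p, 22)) + 1718 = (1686 + (1 - 1*22*(1 + 2*22)*(-3 - 1))/(1 + 2*22)) + 1718 = (1686 + (1 - 1*22*(1 + 44)*(-4))/(1 + 44)) + 1718 = (1686 + (1 - 1*22*45*(-4))/45) + 1718 = (1686 + (1 + 3960)/45) + 1718 = (1686 + (1/45)*3961) + 1718 = (1686 + 3961/45) + 1718 = 79831/45 + 1718 = 157141/45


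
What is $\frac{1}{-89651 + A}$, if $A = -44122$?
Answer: $- \frac{1}{133773} \approx -7.4753 \cdot 10^{-6}$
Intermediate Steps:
$\frac{1}{-89651 + A} = \frac{1}{-89651 - 44122} = \frac{1}{-133773} = - \frac{1}{133773}$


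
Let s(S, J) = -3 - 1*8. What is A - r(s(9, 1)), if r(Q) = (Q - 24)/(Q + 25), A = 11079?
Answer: 22163/2 ≈ 11082.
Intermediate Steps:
s(S, J) = -11 (s(S, J) = -3 - 8 = -11)
r(Q) = (-24 + Q)/(25 + Q)
A - r(s(9, 1)) = 11079 - (-24 - 11)/(25 - 11) = 11079 - (-35)/14 = 11079 - 1*(-5/2) = 11079 + 5/2 = 22163/2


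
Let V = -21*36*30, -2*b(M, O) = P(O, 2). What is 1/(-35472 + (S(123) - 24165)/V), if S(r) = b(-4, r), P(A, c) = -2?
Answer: -810/28731457 ≈ -2.8192e-5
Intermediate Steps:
b(M, O) = 1 (b(M, O) = -½*(-2) = 1)
V = -22680 (V = -756*30 = -22680)
S(r) = 1
1/(-35472 + (S(123) - 24165)/V) = 1/(-35472 + (1 - 24165)/(-22680)) = 1/(-35472 - 24164*(-1/22680)) = 1/(-35472 + 863/810) = 1/(-28731457/810) = -810/28731457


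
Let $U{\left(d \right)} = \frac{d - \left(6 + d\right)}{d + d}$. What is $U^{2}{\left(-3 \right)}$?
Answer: $1$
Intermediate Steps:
$U{\left(d \right)} = - \frac{3}{d}$ ($U{\left(d \right)} = - \frac{6}{2 d} = - 6 \frac{1}{2 d} = - \frac{3}{d}$)
$U^{2}{\left(-3 \right)} = \left(- \frac{3}{-3}\right)^{2} = \left(\left(-3\right) \left(- \frac{1}{3}\right)\right)^{2} = 1^{2} = 1$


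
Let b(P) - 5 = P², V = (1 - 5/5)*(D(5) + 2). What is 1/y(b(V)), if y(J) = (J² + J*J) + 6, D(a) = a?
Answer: 1/56 ≈ 0.017857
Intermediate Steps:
V = 0 (V = (1 - 5/5)*(5 + 2) = (1 - 5*⅕)*7 = (1 - 1)*7 = 0*7 = 0)
b(P) = 5 + P²
y(J) = 6 + 2*J² (y(J) = (J² + J²) + 6 = 2*J² + 6 = 6 + 2*J²)
1/y(b(V)) = 1/(6 + 2*(5 + 0²)²) = 1/(6 + 2*(5 + 0)²) = 1/(6 + 2*5²) = 1/(6 + 2*25) = 1/(6 + 50) = 1/56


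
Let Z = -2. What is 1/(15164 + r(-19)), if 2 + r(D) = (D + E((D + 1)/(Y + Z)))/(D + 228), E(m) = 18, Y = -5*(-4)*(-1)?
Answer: 209/3168857 ≈ 6.5954e-5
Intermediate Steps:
Y = -20 (Y = 20*(-1) = -20)
r(D) = -2 + (18 + D)/(228 + D) (r(D) = -2 + (D + 18)/(D + 228) = -2 + (18 + D)/(228 + D))
1/(15164 + r(-19)) = 1/(15164 + (-438 - 1*(-19))/(228 - 19)) = 1/(15164 + (-438 + 19)/209) = 1/(15164 + (1/209)*(-419)) = 1/(15164 - 419/209) = 1/(3168857/209) = 209/3168857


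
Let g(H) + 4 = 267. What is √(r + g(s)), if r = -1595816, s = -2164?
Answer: I*√1595553 ≈ 1263.2*I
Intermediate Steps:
g(H) = 263 (g(H) = -4 + 267 = 263)
√(r + g(s)) = √(-1595816 + 263) = √(-1595553) = I*√1595553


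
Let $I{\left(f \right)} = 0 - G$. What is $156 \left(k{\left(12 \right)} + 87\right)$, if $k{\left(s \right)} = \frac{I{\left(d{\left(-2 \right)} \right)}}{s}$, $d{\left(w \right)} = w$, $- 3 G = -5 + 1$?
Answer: $\frac{40664}{3} \approx 13555.0$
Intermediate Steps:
$G = \frac{4}{3}$ ($G = - \frac{-5 + 1}{3} = \left(- \frac{1}{3}\right) \left(-4\right) = \frac{4}{3} \approx 1.3333$)
$I{\left(f \right)} = - \frac{4}{3}$ ($I{\left(f \right)} = 0 - \frac{4}{3} = - \frac{4}{3}$)
$k{\left(s \right)} = - \frac{4}{3 s}$
$156 \left(k{\left(12 \right)} + 87\right) = 156 \left(- \frac{4}{3 \cdot 12} + 87\right) = 156 \left(\left(- \frac{4}{3}\right) \frac{1}{12} + 87\right) = 156 \left(- \frac{1}{9} + 87\right) = 156 \cdot \frac{782}{9} = \frac{40664}{3}$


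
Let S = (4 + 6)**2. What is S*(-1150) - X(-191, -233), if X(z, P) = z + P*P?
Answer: -169098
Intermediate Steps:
X(z, P) = z + P**2
S = 100 (S = 10**2 = 100)
S*(-1150) - X(-191, -233) = 100*(-1150) - (-191 + (-233)**2) = -115000 - (-191 + 54289) = -115000 - 1*54098 = -115000 - 54098 = -169098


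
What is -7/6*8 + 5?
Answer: -13/3 ≈ -4.3333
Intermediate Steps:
-7/6*8 + 5 = -28/3 + 5 = -13/3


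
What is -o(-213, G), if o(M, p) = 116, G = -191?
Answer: -116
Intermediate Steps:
-o(-213, G) = -1*116 = -116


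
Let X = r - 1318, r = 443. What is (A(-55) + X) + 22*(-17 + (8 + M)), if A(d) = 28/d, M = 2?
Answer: -56623/55 ≈ -1029.5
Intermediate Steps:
X = -875 (X = 443 - 1318 = -875)
(A(-55) + X) + 22*(-17 + (8 + M)) = (28/(-55) - 875) + 22*(-17 + (8 + 2)) = (28*(-1/55) - 875) + 22*(-17 + 10) = (-28/55 - 875) + 22*(-7) = -48153/55 - 154 = -56623/55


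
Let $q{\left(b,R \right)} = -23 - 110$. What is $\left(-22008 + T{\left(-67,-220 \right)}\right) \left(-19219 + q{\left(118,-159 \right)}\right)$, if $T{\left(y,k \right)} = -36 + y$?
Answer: $427892072$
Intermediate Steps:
$q{\left(b,R \right)} = -133$
$\left(-22008 + T{\left(-67,-220 \right)}\right) \left(-19219 + q{\left(118,-159 \right)}\right) = \left(-22008 - 103\right) \left(-19219 - 133\right) = \left(-22008 - 103\right) \left(-19352\right) = \left(-22111\right) \left(-19352\right) = 427892072$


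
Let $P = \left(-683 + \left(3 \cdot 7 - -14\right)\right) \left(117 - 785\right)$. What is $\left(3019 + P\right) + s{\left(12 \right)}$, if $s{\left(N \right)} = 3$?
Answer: $435886$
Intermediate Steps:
$P = 432864$ ($P = \left(-683 + \left(21 + 14\right)\right) \left(117 - 785\right) = \left(-683 + 35\right) \left(-668\right) = \left(-648\right) \left(-668\right) = 432864$)
$\left(3019 + P\right) + s{\left(12 \right)} = \left(3019 + 432864\right) + 3 = 435883 + 3 = 435886$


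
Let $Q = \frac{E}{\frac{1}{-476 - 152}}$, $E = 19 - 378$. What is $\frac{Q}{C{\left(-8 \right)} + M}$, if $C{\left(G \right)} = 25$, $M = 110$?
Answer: $\frac{225452}{135} \approx 1670.0$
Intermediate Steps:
$E = -359$ ($E = 19 - 378 = -359$)
$Q = 225452$ ($Q = - \frac{359}{\frac{1}{-476 - 152}} = - \frac{359}{\frac{1}{-628}} = - \frac{359}{- \frac{1}{628}} = \left(-359\right) \left(-628\right) = 225452$)
$\frac{Q}{C{\left(-8 \right)} + M} = \frac{1}{25 + 110} \cdot 225452 = \frac{1}{135} \cdot 225452 = \frac{225452}{135}$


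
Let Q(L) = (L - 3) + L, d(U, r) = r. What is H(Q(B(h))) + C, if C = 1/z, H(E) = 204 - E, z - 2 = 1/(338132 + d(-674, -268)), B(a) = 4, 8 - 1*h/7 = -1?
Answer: 134807935/675729 ≈ 199.50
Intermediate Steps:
h = 63 (h = 56 - 7*(-1) = 56 + 7 = 63)
z = 675729/337864 (z = 2 + 1/(338132 - 268) = 2 + 1/337864 = 675729/337864 ≈ 2.0000)
Q(L) = -3 + 2*L (Q(L) = (-3 + L) + L = -3 + 2*L)
C = 337864/675729 (C = 1/(675729/337864) = 337864/675729 ≈ 0.50000)
H(Q(B(h))) + C = (204 - (-3 + 2*4)) + 337864/675729 = (204 - (-3 + 8)) + 337864/675729 = (204 - 1*5) + 337864/675729 = (204 - 5) + 337864/675729 = 199 + 337864/675729 = 134807935/675729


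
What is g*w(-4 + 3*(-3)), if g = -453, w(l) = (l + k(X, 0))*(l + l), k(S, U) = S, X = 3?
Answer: -117780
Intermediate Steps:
w(l) = 2*l*(3 + l) (w(l) = (l + 3)*(l + l) = (3 + l)*(2*l) = 2*l*(3 + l))
g*w(-4 + 3*(-3)) = -906*(-4 + 3*(-3))*(3 + (-4 + 3*(-3))) = -906*(-4 - 9)*(3 + (-4 - 9)) = -906*(-13)*(3 - 13) = -906*(-13)*(-10) = -453*260 = -117780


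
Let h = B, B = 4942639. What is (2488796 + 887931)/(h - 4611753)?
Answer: 3376727/330886 ≈ 10.205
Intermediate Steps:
h = 4942639
(2488796 + 887931)/(h - 4611753) = (2488796 + 887931)/(4942639 - 4611753) = 3376727/330886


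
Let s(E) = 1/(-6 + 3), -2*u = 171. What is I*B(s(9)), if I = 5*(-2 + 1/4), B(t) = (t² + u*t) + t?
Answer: -17815/72 ≈ -247.43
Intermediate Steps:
u = -171/2 (u = -½*171 = -171/2 ≈ -85.500)
s(E) = -⅓ (s(E) = 1/(-3) = -⅓)
B(t) = t² - 169*t/2 (B(t) = (t² - 171*t/2) + t = t² - 169*t/2)
I = -35/4 (I = 5*(-2 + ¼) = 5*(-7/4) = -35/4 ≈ -8.7500)
I*B(s(9)) = -35*(-1)*(-169 + 2*(-⅓))/(8*3) = -35*(-1)*(-169 - ⅔)/(8*3) = -35*(-1)*(-509)/(8*3*3) = -35/4*509/18 = -17815/72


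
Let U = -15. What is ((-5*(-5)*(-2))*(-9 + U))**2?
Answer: 1440000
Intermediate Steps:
((-5*(-5)*(-2))*(-9 + U))**2 = ((-5*(-5)*(-2))*(-9 - 15))**2 = ((25*(-2))*(-24))**2 = (-50*(-24))**2 = 1200**2 = 1440000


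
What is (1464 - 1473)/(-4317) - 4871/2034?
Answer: -7003267/2926926 ≈ -2.3927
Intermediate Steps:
(1464 - 1473)/(-4317) - 4871/2034 = -9*(-1/4317) - 4871*1/2034 = 3/1439 - 4871/2034 = -7003267/2926926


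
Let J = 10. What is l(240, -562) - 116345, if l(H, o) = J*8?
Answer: -116265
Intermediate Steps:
l(H, o) = 80 (l(H, o) = 10*8 = 80)
l(240, -562) - 116345 = 80 - 116345 = -116265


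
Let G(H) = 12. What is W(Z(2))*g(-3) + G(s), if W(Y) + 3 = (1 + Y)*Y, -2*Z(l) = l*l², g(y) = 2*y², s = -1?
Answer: 174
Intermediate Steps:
Z(l) = -l³/2 (Z(l) = -l*l²/2 = -l³/2)
W(Y) = -3 + Y*(1 + Y) (W(Y) = -3 + (1 + Y)*Y = -3 + Y*(1 + Y))
W(Z(2))*g(-3) + G(s) = (-3 - ½*2³ + (-½*2³)²)*(2*(-3)²) + 12 = (-3 - ½*8 + (-½*8)²)*(2*9) + 12 = (-3 - 4 + (-4)²)*18 + 12 = (-3 - 4 + 16)*18 + 12 = 9*18 + 12 = 162 + 12 = 174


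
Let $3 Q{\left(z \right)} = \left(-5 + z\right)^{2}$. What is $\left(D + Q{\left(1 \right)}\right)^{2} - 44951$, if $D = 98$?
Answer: $- \frac{308459}{9} \approx -34273.0$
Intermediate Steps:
$Q{\left(z \right)} = \frac{\left(-5 + z\right)^{2}}{3}$
$\left(D + Q{\left(1 \right)}\right)^{2} - 44951 = \left(98 + \frac{\left(-5 + 1\right)^{2}}{3}\right)^{2} - 44951 = \left(98 + \frac{\left(-4\right)^{2}}{3}\right)^{2} - 44951 = \left(98 + \frac{1}{3} \cdot 16\right)^{2} - 44951 = \left(98 + \frac{16}{3}\right)^{2} - 44951 = \left(\frac{310}{3}\right)^{2} - 44951 = \frac{96100}{9} - 44951 = - \frac{308459}{9}$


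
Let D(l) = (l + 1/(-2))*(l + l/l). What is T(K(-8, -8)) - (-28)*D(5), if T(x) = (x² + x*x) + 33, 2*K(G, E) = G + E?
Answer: 917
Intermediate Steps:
K(G, E) = E/2 + G/2 (K(G, E) = (G + E)/2 = (E + G)/2 = E/2 + G/2)
T(x) = 33 + 2*x² (T(x) = (x² + x²) + 33 = 2*x² + 33 = 33 + 2*x²)
D(l) = (1 + l)*(-½ + l) (D(l) = (l - ½)*(l + 1) = (-½ + l)*(1 + l) = (1 + l)*(-½ + l))
T(K(-8, -8)) - (-28)*D(5) = (33 + 2*((½)*(-8) + (½)*(-8))²) - (-28)*(-½ + 5² + (½)*5) = (33 + 2*(-4 - 4)²) - (-28)*(-½ + 25 + 5/2) = (33 + 2*(-8)²) - (-28)*27 = (33 + 2*64) - 1*(-756) = (33 + 128) + 756 = 161 + 756 = 917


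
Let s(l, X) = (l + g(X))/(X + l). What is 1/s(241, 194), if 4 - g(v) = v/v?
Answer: 435/244 ≈ 1.7828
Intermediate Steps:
g(v) = 3 (g(v) = 4 - v/v = 4 - 1*1 = 4 - 1 = 3)
s(l, X) = (3 + l)/(X + l) (s(l, X) = (l + 3)/(X + l) = (3 + l)/(X + l))
1/s(241, 194) = 1/((3 + 241)/(194 + 241)) = 1/(244/435) = 435/244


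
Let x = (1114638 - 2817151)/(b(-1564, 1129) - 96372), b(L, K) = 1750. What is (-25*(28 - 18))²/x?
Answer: 5913875000/1702513 ≈ 3473.6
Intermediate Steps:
x = 1702513/94622 (x = (1114638 - 2817151)/(1750 - 96372) = -1702513/(-94622) = -1702513*(-1/94622) = 1702513/94622 ≈ 17.993)
(-25*(28 - 18))²/x = (-25*(28 - 18))²/(1702513/94622) = (-25*10)²*(94622/1702513) = (-250)²*(94622/1702513) = 62500*(94622/1702513) = 5913875000/1702513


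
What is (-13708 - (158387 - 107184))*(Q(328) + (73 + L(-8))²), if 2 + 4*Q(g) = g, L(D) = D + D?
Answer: -432372171/2 ≈ -2.1619e+8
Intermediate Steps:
L(D) = 2*D
Q(g) = -½ + g/4
(-13708 - (158387 - 107184))*(Q(328) + (73 + L(-8))²) = (-13708 - (158387 - 107184))*((-½ + (¼)*328) + (73 + 2*(-8))²) = (-13708 - 1*51203)*((-½ + 82) + (73 - 16)²) = (-13708 - 51203)*(163/2 + 57²) = -64911*(163/2 + 3249) = -64911*6661/2 = -432372171/2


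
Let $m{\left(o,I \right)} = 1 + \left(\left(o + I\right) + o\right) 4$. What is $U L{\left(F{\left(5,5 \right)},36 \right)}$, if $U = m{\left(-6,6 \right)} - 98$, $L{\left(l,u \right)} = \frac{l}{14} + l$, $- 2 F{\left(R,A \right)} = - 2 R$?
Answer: $- \frac{9075}{14} \approx -648.21$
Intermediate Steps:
$F{\left(R,A \right)} = R$ ($F{\left(R,A \right)} = - \frac{\left(-2\right) R}{2} = R$)
$L{\left(l,u \right)} = \frac{15 l}{14}$ ($L{\left(l,u \right)} = l \frac{1}{14} + l = \frac{l}{14} + l = \frac{15 l}{14}$)
$m{\left(o,I \right)} = 1 + 4 I + 8 o$ ($m{\left(o,I \right)} = 1 + \left(\left(I + o\right) + o\right) 4 = 1 + \left(I + 2 o\right) 4 = 1 + \left(4 I + 8 o\right) = 1 + 4 I + 8 o$)
$U = -121$ ($U = \left(1 + 4 \cdot 6 + 8 \left(-6\right)\right) - 98 = \left(1 + 24 - 48\right) - 98 = -23 - 98 = -121$)
$U L{\left(F{\left(5,5 \right)},36 \right)} = - 121 \cdot \frac{15}{14} \cdot 5 = \left(-121\right) \frac{75}{14} = - \frac{9075}{14}$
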